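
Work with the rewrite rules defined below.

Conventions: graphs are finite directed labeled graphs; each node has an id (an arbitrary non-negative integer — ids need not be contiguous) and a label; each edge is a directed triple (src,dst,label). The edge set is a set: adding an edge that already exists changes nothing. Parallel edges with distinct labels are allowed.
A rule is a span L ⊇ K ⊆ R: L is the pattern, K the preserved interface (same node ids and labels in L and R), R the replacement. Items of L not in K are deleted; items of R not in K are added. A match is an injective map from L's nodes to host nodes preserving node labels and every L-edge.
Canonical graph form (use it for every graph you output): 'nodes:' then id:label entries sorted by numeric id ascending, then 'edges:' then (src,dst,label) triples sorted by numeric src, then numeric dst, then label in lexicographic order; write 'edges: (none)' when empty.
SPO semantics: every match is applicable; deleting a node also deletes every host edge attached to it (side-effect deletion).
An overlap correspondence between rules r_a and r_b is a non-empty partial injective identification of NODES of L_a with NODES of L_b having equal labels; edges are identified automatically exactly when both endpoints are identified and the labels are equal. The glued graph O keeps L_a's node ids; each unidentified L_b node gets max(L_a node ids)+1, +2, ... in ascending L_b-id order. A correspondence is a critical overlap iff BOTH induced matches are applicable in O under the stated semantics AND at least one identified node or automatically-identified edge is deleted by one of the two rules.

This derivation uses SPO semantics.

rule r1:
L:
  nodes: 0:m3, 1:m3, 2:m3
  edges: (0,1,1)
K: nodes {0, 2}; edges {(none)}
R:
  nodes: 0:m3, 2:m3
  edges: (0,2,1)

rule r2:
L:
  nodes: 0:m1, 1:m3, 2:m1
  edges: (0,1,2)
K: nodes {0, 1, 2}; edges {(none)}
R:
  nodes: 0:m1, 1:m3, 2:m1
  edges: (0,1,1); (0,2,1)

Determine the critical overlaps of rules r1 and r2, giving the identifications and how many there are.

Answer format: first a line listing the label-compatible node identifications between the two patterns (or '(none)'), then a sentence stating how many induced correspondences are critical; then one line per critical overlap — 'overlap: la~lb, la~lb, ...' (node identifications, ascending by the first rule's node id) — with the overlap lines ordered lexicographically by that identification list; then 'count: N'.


label-compatible node identifications between L(r1) and L(r2): 0~1, 1~1, 2~1
1 of the induced correspondences is a critical overlap of r1 and r2.
overlap: 1~1
count: 1


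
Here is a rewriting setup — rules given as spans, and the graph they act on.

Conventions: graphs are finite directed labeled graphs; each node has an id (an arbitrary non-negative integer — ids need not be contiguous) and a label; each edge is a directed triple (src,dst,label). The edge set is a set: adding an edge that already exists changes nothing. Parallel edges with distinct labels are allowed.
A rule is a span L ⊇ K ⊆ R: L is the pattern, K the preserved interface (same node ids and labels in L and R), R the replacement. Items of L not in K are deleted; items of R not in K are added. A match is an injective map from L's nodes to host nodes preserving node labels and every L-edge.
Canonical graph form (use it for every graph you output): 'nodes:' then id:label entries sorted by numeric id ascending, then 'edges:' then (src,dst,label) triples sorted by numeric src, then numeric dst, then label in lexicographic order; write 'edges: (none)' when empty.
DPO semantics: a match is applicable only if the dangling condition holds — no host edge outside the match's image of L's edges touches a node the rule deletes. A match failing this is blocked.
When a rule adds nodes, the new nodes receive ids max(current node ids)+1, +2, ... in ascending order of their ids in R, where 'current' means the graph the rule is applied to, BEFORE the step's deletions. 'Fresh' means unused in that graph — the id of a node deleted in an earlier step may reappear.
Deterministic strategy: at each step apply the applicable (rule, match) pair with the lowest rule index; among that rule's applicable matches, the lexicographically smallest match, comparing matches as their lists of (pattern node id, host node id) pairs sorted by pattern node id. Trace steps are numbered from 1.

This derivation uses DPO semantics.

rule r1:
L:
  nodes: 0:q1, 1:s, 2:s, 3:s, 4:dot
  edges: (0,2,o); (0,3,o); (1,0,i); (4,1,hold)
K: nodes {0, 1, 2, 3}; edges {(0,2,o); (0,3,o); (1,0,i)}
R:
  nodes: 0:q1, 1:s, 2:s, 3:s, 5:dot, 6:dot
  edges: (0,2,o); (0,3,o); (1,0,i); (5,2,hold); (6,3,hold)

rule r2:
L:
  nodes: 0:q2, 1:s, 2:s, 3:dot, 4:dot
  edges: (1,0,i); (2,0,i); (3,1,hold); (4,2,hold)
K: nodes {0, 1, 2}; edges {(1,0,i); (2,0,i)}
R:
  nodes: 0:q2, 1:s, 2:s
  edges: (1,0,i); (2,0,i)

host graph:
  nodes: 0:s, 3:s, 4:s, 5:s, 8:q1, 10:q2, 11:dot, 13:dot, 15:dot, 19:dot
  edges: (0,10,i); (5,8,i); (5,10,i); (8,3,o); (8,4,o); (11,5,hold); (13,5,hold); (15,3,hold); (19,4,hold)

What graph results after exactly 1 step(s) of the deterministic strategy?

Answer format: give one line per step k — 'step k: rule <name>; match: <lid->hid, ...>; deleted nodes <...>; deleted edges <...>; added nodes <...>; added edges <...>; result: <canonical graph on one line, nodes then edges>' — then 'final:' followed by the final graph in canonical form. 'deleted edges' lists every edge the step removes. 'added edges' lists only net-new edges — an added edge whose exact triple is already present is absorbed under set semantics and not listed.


step 1: rule r1; match: 0->8, 1->5, 2->3, 3->4, 4->11; deleted nodes 11; deleted edges (11,5,hold); added nodes 20, 21; added edges (20,3,hold); (21,4,hold); result: nodes: 0:s, 3:s, 4:s, 5:s, 8:q1, 10:q2, 13:dot, 15:dot, 19:dot, 20:dot, 21:dot edges: (0,10,i); (5,8,i); (5,10,i); (8,3,o); (8,4,o); (13,5,hold); (15,3,hold); (19,4,hold); (20,3,hold); (21,4,hold)
final:
nodes: 0:s, 3:s, 4:s, 5:s, 8:q1, 10:q2, 13:dot, 15:dot, 19:dot, 20:dot, 21:dot
edges: (0,10,i); (5,8,i); (5,10,i); (8,3,o); (8,4,o); (13,5,hold); (15,3,hold); (19,4,hold); (20,3,hold); (21,4,hold)


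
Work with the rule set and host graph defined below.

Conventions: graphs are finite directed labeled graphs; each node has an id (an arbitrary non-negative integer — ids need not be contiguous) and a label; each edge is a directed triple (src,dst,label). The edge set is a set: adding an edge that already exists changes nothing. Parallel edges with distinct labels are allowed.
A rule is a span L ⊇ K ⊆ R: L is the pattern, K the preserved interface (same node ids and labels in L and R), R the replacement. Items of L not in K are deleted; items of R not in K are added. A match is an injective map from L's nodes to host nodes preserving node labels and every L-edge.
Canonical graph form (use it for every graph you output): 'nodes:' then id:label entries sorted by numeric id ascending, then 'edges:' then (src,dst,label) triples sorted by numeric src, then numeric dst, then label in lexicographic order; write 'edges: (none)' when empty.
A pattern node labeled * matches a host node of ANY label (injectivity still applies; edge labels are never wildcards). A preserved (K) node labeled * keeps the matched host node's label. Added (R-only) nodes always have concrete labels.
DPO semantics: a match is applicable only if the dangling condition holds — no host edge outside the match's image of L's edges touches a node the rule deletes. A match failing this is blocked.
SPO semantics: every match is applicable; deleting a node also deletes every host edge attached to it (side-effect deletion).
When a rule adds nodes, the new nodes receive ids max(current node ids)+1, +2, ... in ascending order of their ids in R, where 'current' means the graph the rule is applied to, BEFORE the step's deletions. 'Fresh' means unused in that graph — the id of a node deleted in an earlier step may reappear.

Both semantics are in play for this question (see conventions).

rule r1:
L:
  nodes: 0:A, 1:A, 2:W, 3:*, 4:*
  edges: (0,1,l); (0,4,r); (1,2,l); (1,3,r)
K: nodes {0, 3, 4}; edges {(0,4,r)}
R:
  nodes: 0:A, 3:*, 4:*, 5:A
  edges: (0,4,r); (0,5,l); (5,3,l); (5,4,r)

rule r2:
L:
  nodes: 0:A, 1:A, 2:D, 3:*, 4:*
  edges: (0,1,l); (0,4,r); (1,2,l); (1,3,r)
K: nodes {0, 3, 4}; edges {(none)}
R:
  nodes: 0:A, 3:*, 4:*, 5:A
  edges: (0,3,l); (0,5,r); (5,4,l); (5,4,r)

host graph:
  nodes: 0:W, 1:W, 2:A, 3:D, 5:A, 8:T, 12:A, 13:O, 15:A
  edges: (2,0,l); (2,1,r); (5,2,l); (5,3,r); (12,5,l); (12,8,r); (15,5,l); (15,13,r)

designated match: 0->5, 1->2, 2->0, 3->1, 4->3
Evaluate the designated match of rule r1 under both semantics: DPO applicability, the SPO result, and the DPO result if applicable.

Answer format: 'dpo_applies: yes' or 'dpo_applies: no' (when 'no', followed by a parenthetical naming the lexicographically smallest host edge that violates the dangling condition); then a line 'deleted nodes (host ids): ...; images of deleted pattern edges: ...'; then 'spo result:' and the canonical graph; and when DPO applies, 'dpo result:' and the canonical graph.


dpo_applies: yes
deleted nodes (host ids): 0, 2; images of deleted pattern edges: (2,0,l); (2,1,r); (5,2,l)
spo result:
nodes: 1:W, 3:D, 5:A, 8:T, 12:A, 13:O, 15:A, 16:A
edges: (5,3,r); (5,16,l); (12,5,l); (12,8,r); (15,5,l); (15,13,r); (16,1,l); (16,3,r)
dpo result:
nodes: 1:W, 3:D, 5:A, 8:T, 12:A, 13:O, 15:A, 16:A
edges: (5,3,r); (5,16,l); (12,5,l); (12,8,r); (15,5,l); (15,13,r); (16,1,l); (16,3,r)


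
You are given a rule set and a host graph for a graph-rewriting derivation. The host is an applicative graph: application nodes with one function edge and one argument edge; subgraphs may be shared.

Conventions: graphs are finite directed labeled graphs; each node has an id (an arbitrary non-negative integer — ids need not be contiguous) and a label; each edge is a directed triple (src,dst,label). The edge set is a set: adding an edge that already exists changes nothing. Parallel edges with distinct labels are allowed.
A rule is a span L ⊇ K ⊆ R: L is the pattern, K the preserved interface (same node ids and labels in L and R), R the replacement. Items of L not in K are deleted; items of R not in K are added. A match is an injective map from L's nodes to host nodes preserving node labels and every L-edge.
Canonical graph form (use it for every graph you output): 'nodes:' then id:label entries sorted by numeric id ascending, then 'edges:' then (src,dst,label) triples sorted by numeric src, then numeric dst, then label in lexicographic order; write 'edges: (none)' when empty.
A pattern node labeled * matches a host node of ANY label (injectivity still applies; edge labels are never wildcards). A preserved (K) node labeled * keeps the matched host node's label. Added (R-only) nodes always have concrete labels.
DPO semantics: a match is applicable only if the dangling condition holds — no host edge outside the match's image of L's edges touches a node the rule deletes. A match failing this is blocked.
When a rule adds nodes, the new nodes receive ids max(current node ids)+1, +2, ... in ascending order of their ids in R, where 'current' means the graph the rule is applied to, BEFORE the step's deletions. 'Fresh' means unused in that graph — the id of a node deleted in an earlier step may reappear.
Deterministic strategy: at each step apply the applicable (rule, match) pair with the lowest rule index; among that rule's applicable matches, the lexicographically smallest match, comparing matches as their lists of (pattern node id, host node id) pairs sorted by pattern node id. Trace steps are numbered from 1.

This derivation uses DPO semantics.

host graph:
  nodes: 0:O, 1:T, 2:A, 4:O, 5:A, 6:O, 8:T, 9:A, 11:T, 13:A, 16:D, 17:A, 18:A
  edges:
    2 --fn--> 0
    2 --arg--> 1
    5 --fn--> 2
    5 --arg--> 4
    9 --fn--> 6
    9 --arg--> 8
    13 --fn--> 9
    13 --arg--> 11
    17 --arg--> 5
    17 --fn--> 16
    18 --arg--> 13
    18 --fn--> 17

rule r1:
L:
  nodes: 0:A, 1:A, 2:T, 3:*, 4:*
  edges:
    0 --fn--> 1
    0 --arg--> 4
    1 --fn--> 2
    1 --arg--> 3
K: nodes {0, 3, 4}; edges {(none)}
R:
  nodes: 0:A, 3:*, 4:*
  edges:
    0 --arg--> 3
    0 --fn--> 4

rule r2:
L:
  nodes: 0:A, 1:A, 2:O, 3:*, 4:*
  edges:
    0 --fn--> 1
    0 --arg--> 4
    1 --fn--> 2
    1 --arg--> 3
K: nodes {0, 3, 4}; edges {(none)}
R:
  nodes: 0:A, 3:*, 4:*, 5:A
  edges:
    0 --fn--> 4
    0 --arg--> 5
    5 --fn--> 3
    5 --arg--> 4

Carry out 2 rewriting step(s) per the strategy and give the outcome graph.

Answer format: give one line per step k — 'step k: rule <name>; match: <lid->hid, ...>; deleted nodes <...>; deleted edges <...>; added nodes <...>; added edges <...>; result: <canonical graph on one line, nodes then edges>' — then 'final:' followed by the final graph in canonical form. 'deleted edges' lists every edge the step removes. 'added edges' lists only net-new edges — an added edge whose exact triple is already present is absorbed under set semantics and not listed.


step 1: rule r2; match: 0->5, 1->2, 2->0, 3->1, 4->4; deleted nodes 0, 2; deleted edges (2,0,fn); (2,1,arg); (5,2,fn); (5,4,arg); added nodes 19; added edges (5,4,fn); (5,19,arg); (19,1,fn); (19,4,arg); result: nodes: 1:T, 4:O, 5:A, 6:O, 8:T, 9:A, 11:T, 13:A, 16:D, 17:A, 18:A, 19:A edges: (5,4,fn); (5,19,arg); (9,6,fn); (9,8,arg); (13,9,fn); (13,11,arg); (17,5,arg); (17,16,fn); (18,13,arg); (18,17,fn); (19,1,fn); (19,4,arg)
step 2: rule r2; match: 0->13, 1->9, 2->6, 3->8, 4->11; deleted nodes 6, 9; deleted edges (9,6,fn); (9,8,arg); (13,9,fn); (13,11,arg); added nodes 20; added edges (13,11,fn); (13,20,arg); (20,8,fn); (20,11,arg); result: nodes: 1:T, 4:O, 5:A, 8:T, 11:T, 13:A, 16:D, 17:A, 18:A, 19:A, 20:A edges: (5,4,fn); (5,19,arg); (13,11,fn); (13,20,arg); (17,5,arg); (17,16,fn); (18,13,arg); (18,17,fn); (19,1,fn); (19,4,arg); (20,8,fn); (20,11,arg)
final:
nodes: 1:T, 4:O, 5:A, 8:T, 11:T, 13:A, 16:D, 17:A, 18:A, 19:A, 20:A
edges: (5,4,fn); (5,19,arg); (13,11,fn); (13,20,arg); (17,5,arg); (17,16,fn); (18,13,arg); (18,17,fn); (19,1,fn); (19,4,arg); (20,8,fn); (20,11,arg)


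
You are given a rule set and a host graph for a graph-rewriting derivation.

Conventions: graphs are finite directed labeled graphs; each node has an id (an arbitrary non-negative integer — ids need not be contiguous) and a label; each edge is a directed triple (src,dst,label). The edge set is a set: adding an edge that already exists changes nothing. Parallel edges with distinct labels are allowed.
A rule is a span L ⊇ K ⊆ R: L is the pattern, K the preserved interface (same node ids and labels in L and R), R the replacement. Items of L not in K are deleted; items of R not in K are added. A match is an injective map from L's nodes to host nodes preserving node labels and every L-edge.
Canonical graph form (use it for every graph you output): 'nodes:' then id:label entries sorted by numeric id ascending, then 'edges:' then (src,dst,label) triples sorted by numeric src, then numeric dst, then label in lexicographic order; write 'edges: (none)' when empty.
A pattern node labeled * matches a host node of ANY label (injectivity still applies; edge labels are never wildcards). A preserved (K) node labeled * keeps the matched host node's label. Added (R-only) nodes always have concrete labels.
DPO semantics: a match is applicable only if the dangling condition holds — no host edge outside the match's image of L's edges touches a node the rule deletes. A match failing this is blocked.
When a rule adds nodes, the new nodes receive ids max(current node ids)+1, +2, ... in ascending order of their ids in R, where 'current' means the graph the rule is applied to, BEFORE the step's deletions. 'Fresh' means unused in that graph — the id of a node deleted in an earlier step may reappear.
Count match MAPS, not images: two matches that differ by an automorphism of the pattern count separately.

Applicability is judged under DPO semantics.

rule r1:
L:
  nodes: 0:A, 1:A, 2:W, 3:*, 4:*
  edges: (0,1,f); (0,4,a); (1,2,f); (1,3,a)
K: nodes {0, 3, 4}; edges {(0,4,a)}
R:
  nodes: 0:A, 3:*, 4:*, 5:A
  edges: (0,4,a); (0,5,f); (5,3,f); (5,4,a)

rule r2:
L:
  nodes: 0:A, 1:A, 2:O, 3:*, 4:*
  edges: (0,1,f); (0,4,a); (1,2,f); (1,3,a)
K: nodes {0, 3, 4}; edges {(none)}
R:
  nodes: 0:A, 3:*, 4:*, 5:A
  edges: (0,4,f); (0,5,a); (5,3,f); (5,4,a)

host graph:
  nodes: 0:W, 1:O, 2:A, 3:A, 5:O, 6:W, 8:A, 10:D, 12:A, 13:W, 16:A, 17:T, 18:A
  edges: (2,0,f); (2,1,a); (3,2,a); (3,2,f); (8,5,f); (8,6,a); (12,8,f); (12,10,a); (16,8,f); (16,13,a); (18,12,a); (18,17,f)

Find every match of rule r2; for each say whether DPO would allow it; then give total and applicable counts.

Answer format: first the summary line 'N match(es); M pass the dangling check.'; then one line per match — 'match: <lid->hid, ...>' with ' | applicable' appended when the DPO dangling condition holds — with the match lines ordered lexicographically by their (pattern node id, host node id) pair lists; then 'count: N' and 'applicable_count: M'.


2 match(es); 0 pass the dangling check.
match: 0->12, 1->8, 2->5, 3->6, 4->10
match: 0->16, 1->8, 2->5, 3->6, 4->13
count: 2
applicable_count: 0


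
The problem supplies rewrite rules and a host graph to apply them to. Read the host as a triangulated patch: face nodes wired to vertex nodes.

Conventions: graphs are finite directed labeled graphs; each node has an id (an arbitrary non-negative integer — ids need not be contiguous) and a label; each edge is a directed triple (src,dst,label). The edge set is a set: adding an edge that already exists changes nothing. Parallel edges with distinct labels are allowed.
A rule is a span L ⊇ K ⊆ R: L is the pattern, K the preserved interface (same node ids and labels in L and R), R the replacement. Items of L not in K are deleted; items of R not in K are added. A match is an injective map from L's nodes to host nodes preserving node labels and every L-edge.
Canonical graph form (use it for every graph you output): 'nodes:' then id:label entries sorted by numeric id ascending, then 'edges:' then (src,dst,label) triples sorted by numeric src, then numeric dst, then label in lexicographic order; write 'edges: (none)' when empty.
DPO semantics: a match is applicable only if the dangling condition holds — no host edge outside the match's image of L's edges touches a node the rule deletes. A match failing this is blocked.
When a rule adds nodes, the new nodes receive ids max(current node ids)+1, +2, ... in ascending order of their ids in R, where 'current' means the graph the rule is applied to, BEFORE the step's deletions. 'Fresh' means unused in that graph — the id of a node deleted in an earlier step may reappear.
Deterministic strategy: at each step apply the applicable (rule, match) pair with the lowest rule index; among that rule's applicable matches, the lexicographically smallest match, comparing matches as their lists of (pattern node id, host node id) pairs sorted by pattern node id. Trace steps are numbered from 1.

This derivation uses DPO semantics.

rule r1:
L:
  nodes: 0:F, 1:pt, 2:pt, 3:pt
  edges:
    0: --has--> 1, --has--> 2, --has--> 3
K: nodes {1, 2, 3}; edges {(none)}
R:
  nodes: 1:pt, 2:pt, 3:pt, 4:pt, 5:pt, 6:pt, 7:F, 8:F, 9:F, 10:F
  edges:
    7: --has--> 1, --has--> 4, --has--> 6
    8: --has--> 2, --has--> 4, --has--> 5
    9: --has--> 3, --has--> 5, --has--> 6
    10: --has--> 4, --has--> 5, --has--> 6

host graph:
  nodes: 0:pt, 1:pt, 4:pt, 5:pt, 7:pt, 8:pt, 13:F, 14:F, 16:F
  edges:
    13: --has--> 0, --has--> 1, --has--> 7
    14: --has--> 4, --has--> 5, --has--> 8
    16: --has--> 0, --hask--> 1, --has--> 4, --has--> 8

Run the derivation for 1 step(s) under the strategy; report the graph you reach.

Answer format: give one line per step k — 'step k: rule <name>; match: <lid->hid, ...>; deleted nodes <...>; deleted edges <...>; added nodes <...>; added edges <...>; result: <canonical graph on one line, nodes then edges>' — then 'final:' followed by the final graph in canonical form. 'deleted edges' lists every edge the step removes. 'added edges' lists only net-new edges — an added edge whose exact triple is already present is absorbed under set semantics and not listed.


step 1: rule r1; match: 0->13, 1->0, 2->1, 3->7; deleted nodes 13; deleted edges (13,0,has); (13,1,has); (13,7,has); added nodes 17, 18, 19, 20, 21, 22, 23; added edges (20,0,has); (20,17,has); (20,19,has); (21,1,has); (21,17,has); (21,18,has); (22,7,has); (22,18,has); (22,19,has); (23,17,has); (23,18,has); (23,19,has); result: nodes: 0:pt, 1:pt, 4:pt, 5:pt, 7:pt, 8:pt, 14:F, 16:F, 17:pt, 18:pt, 19:pt, 20:F, 21:F, 22:F, 23:F edges: (14,4,has); (14,5,has); (14,8,has); (16,0,has); (16,1,hask); (16,4,has); (16,8,has); (20,0,has); (20,17,has); (20,19,has); (21,1,has); (21,17,has); (21,18,has); (22,7,has); (22,18,has); (22,19,has); (23,17,has); (23,18,has); (23,19,has)
final:
nodes: 0:pt, 1:pt, 4:pt, 5:pt, 7:pt, 8:pt, 14:F, 16:F, 17:pt, 18:pt, 19:pt, 20:F, 21:F, 22:F, 23:F
edges: (14,4,has); (14,5,has); (14,8,has); (16,0,has); (16,1,hask); (16,4,has); (16,8,has); (20,0,has); (20,17,has); (20,19,has); (21,1,has); (21,17,has); (21,18,has); (22,7,has); (22,18,has); (22,19,has); (23,17,has); (23,18,has); (23,19,has)


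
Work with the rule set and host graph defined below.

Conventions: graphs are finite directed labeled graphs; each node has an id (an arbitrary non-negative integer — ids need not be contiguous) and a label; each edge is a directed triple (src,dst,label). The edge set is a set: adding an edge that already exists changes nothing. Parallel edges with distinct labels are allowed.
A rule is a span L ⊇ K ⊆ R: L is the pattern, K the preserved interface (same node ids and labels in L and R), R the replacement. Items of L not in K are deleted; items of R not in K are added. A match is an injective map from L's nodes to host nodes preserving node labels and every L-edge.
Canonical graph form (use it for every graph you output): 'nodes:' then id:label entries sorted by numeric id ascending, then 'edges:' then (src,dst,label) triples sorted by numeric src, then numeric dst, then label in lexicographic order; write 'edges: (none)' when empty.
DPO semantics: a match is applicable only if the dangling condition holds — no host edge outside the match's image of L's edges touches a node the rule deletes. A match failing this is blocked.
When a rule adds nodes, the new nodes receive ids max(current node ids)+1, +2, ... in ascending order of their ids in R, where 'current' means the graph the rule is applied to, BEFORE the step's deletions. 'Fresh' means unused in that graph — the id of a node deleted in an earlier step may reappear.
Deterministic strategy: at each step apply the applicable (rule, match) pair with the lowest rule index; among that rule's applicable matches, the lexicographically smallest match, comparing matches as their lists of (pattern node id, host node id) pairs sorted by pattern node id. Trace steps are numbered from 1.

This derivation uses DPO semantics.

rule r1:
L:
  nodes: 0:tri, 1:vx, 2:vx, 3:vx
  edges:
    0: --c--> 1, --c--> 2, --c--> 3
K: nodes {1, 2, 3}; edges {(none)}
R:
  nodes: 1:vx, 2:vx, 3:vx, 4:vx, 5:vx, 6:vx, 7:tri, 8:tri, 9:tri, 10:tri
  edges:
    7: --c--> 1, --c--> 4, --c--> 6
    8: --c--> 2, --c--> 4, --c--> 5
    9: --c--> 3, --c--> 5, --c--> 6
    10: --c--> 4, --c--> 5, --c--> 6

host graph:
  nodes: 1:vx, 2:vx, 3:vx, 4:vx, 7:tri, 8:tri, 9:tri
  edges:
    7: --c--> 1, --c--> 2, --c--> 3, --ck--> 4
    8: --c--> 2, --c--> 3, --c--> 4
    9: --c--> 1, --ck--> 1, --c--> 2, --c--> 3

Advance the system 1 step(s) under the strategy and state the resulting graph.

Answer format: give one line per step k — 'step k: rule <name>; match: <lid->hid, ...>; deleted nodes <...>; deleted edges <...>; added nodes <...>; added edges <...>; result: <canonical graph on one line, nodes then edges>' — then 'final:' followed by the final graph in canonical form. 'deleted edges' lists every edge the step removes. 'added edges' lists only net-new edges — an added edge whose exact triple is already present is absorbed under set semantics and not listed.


step 1: rule r1; match: 0->8, 1->2, 2->3, 3->4; deleted nodes 8; deleted edges (8,2,c); (8,3,c); (8,4,c); added nodes 10, 11, 12, 13, 14, 15, 16; added edges (13,2,c); (13,10,c); (13,12,c); (14,3,c); (14,10,c); (14,11,c); (15,4,c); (15,11,c); (15,12,c); (16,10,c); (16,11,c); (16,12,c); result: nodes: 1:vx, 2:vx, 3:vx, 4:vx, 7:tri, 9:tri, 10:vx, 11:vx, 12:vx, 13:tri, 14:tri, 15:tri, 16:tri edges: (7,1,c); (7,2,c); (7,3,c); (7,4,ck); (9,1,c); (9,1,ck); (9,2,c); (9,3,c); (13,2,c); (13,10,c); (13,12,c); (14,3,c); (14,10,c); (14,11,c); (15,4,c); (15,11,c); (15,12,c); (16,10,c); (16,11,c); (16,12,c)
final:
nodes: 1:vx, 2:vx, 3:vx, 4:vx, 7:tri, 9:tri, 10:vx, 11:vx, 12:vx, 13:tri, 14:tri, 15:tri, 16:tri
edges: (7,1,c); (7,2,c); (7,3,c); (7,4,ck); (9,1,c); (9,1,ck); (9,2,c); (9,3,c); (13,2,c); (13,10,c); (13,12,c); (14,3,c); (14,10,c); (14,11,c); (15,4,c); (15,11,c); (15,12,c); (16,10,c); (16,11,c); (16,12,c)


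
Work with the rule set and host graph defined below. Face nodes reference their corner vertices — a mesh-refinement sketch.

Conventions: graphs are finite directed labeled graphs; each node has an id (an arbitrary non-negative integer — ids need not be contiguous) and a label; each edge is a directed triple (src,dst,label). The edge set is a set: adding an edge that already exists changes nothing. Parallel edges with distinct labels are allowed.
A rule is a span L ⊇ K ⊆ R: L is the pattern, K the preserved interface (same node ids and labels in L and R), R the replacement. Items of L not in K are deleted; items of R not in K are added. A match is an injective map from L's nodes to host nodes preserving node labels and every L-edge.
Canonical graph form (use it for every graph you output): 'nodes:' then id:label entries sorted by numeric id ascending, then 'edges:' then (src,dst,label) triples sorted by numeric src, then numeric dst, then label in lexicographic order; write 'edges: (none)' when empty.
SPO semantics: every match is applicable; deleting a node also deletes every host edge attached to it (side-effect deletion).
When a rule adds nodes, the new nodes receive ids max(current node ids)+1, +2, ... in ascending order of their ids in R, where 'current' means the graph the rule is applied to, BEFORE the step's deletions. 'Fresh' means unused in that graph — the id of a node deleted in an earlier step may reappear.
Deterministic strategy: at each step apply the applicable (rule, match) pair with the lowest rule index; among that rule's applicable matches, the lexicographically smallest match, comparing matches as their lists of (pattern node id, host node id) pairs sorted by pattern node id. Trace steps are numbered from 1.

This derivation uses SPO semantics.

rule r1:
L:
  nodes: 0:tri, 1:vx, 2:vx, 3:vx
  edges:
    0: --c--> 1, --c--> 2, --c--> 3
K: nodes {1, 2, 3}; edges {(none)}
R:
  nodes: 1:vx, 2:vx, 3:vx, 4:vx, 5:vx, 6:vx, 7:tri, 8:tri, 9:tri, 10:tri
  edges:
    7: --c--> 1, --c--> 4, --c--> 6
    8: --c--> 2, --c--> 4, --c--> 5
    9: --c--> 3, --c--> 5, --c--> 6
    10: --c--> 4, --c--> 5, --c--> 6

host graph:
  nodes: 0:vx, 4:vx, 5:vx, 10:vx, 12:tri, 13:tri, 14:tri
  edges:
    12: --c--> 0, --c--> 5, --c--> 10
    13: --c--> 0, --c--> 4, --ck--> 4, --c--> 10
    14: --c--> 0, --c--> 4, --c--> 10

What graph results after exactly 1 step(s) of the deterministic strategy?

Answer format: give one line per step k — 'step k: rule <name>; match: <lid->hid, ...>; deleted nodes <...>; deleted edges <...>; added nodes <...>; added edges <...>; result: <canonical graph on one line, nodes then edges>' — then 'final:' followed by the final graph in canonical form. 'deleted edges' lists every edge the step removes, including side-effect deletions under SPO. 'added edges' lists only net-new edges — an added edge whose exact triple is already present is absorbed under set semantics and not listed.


step 1: rule r1; match: 0->12, 1->0, 2->5, 3->10; deleted nodes 12; deleted edges (12,0,c); (12,5,c); (12,10,c); added nodes 15, 16, 17, 18, 19, 20, 21; added edges (18,0,c); (18,15,c); (18,17,c); (19,5,c); (19,15,c); (19,16,c); (20,10,c); (20,16,c); (20,17,c); (21,15,c); (21,16,c); (21,17,c); result: nodes: 0:vx, 4:vx, 5:vx, 10:vx, 13:tri, 14:tri, 15:vx, 16:vx, 17:vx, 18:tri, 19:tri, 20:tri, 21:tri edges: (13,0,c); (13,4,c); (13,4,ck); (13,10,c); (14,0,c); (14,4,c); (14,10,c); (18,0,c); (18,15,c); (18,17,c); (19,5,c); (19,15,c); (19,16,c); (20,10,c); (20,16,c); (20,17,c); (21,15,c); (21,16,c); (21,17,c)
final:
nodes: 0:vx, 4:vx, 5:vx, 10:vx, 13:tri, 14:tri, 15:vx, 16:vx, 17:vx, 18:tri, 19:tri, 20:tri, 21:tri
edges: (13,0,c); (13,4,c); (13,4,ck); (13,10,c); (14,0,c); (14,4,c); (14,10,c); (18,0,c); (18,15,c); (18,17,c); (19,5,c); (19,15,c); (19,16,c); (20,10,c); (20,16,c); (20,17,c); (21,15,c); (21,16,c); (21,17,c)


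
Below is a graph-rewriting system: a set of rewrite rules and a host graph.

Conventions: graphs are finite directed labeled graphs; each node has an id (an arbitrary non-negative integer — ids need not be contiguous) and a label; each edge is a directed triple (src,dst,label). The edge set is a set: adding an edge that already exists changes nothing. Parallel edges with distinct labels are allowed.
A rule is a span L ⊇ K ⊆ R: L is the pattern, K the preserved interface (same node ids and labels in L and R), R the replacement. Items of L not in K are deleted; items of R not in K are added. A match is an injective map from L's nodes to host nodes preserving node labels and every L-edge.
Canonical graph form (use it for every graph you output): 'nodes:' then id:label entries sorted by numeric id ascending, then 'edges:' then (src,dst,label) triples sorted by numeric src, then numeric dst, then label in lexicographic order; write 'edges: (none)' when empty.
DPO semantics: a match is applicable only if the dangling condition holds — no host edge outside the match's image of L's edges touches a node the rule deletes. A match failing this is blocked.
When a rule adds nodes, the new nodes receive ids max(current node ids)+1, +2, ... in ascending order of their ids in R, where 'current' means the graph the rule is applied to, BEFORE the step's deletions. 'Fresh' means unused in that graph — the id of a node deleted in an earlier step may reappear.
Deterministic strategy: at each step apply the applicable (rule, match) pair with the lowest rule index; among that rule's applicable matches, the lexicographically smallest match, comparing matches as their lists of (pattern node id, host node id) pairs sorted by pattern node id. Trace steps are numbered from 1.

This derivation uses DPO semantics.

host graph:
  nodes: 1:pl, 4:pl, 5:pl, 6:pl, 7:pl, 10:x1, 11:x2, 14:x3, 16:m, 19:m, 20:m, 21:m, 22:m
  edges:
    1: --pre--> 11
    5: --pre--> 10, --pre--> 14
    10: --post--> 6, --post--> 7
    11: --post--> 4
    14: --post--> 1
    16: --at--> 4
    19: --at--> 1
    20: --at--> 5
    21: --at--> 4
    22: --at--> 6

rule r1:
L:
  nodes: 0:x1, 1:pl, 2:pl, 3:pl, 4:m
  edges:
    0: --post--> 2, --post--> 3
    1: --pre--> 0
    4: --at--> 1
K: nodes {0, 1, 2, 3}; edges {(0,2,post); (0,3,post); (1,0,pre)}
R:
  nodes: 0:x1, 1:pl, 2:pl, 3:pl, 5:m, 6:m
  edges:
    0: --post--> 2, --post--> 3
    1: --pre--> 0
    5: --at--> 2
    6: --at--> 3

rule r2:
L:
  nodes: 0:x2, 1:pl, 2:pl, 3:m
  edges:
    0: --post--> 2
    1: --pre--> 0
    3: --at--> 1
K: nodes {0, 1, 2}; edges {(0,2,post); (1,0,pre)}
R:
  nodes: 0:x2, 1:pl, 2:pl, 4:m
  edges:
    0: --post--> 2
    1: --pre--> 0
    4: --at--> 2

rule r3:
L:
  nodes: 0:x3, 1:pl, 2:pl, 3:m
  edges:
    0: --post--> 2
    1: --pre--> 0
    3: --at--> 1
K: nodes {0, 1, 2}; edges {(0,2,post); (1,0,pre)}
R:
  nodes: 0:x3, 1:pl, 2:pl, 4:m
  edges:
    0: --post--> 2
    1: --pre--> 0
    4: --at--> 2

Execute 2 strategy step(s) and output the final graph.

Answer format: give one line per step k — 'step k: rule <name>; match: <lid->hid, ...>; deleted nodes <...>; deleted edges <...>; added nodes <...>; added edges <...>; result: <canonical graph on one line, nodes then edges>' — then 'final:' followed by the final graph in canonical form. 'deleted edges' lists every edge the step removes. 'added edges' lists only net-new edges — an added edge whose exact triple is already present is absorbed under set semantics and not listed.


step 1: rule r1; match: 0->10, 1->5, 2->6, 3->7, 4->20; deleted nodes 20; deleted edges (20,5,at); added nodes 23, 24; added edges (23,6,at); (24,7,at); result: nodes: 1:pl, 4:pl, 5:pl, 6:pl, 7:pl, 10:x1, 11:x2, 14:x3, 16:m, 19:m, 21:m, 22:m, 23:m, 24:m edges: (1,11,pre); (5,10,pre); (5,14,pre); (10,6,post); (10,7,post); (11,4,post); (14,1,post); (16,4,at); (19,1,at); (21,4,at); (22,6,at); (23,6,at); (24,7,at)
step 2: rule r2; match: 0->11, 1->1, 2->4, 3->19; deleted nodes 19; deleted edges (19,1,at); added nodes 25; added edges (25,4,at); result: nodes: 1:pl, 4:pl, 5:pl, 6:pl, 7:pl, 10:x1, 11:x2, 14:x3, 16:m, 21:m, 22:m, 23:m, 24:m, 25:m edges: (1,11,pre); (5,10,pre); (5,14,pre); (10,6,post); (10,7,post); (11,4,post); (14,1,post); (16,4,at); (21,4,at); (22,6,at); (23,6,at); (24,7,at); (25,4,at)
final:
nodes: 1:pl, 4:pl, 5:pl, 6:pl, 7:pl, 10:x1, 11:x2, 14:x3, 16:m, 21:m, 22:m, 23:m, 24:m, 25:m
edges: (1,11,pre); (5,10,pre); (5,14,pre); (10,6,post); (10,7,post); (11,4,post); (14,1,post); (16,4,at); (21,4,at); (22,6,at); (23,6,at); (24,7,at); (25,4,at)


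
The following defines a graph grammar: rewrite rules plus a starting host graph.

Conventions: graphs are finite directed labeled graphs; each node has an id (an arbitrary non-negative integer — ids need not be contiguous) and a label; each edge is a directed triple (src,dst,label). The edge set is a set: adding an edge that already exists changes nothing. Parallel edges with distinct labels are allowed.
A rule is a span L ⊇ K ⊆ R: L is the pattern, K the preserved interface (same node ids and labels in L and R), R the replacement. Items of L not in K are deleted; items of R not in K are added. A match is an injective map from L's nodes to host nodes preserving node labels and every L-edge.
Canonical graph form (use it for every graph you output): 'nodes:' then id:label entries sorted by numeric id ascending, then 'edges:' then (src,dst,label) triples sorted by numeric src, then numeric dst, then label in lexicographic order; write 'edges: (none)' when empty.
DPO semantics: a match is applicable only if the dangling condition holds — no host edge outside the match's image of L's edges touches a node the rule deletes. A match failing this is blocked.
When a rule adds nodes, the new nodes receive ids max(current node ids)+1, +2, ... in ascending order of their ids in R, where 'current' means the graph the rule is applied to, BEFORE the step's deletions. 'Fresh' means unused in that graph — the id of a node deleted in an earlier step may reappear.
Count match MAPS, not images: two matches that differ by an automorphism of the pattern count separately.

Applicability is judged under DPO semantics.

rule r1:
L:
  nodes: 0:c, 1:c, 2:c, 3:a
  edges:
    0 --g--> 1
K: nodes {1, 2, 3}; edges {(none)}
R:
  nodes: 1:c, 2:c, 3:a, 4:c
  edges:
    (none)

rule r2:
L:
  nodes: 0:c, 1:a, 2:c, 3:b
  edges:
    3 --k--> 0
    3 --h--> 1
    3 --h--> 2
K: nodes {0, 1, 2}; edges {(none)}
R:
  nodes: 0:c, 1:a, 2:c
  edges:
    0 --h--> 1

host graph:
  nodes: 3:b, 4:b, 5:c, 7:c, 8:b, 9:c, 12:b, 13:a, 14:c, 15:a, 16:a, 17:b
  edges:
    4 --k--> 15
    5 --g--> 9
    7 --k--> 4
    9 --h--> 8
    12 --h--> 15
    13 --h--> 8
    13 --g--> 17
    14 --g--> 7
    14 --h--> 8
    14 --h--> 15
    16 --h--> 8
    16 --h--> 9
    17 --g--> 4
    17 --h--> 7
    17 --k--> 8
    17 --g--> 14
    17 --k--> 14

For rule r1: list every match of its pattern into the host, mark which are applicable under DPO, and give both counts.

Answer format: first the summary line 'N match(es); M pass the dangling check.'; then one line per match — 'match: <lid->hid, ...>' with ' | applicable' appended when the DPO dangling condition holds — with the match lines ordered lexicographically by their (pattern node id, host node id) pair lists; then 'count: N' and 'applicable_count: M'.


12 match(es); 6 pass the dangling check.
match: 0->5, 1->9, 2->7, 3->13 | applicable
match: 0->5, 1->9, 2->7, 3->15 | applicable
match: 0->5, 1->9, 2->7, 3->16 | applicable
match: 0->5, 1->9, 2->14, 3->13 | applicable
match: 0->5, 1->9, 2->14, 3->15 | applicable
match: 0->5, 1->9, 2->14, 3->16 | applicable
match: 0->14, 1->7, 2->5, 3->13
match: 0->14, 1->7, 2->5, 3->15
match: 0->14, 1->7, 2->5, 3->16
match: 0->14, 1->7, 2->9, 3->13
match: 0->14, 1->7, 2->9, 3->15
match: 0->14, 1->7, 2->9, 3->16
count: 12
applicable_count: 6


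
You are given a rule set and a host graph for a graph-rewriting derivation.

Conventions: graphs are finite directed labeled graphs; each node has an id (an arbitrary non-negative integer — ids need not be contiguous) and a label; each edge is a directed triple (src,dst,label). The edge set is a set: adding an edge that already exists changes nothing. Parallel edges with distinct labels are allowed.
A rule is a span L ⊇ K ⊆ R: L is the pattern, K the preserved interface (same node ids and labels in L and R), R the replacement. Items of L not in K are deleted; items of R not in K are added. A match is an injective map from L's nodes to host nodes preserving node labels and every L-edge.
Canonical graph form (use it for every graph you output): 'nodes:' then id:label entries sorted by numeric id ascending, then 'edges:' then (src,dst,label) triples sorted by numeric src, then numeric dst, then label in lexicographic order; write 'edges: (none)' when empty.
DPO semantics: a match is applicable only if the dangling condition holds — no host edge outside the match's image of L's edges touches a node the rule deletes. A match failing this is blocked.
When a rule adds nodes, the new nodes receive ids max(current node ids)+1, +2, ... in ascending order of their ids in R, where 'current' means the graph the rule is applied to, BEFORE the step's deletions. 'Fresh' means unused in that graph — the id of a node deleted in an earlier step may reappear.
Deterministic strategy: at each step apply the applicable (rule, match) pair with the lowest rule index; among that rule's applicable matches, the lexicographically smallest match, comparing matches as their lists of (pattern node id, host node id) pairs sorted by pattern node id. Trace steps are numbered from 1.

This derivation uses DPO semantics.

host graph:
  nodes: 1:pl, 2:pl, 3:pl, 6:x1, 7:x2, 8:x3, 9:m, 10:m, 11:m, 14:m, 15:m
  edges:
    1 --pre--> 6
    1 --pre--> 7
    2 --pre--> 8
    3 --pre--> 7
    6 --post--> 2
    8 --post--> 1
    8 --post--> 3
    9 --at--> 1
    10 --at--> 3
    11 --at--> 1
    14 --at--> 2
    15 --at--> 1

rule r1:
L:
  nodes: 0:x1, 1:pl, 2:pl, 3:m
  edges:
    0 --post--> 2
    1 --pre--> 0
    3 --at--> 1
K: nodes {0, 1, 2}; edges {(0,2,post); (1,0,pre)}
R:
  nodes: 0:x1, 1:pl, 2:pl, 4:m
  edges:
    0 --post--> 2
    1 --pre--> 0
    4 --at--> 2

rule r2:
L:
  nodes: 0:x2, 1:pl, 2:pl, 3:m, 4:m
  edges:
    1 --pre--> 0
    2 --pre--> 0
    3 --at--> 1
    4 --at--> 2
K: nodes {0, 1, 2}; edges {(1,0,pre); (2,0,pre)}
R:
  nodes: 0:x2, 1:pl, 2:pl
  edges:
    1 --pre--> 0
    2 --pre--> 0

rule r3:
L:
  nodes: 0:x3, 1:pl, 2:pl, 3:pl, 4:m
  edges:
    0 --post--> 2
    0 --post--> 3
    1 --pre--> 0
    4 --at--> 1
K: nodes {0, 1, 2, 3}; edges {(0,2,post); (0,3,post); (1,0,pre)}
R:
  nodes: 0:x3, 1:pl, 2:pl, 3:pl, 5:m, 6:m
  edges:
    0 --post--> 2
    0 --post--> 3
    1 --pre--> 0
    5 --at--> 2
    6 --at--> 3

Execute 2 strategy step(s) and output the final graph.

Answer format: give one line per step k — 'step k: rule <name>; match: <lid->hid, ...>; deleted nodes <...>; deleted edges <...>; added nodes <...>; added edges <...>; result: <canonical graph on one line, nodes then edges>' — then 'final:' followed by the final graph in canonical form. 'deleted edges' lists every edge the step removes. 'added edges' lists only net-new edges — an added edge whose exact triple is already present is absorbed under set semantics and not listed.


step 1: rule r1; match: 0->6, 1->1, 2->2, 3->9; deleted nodes 9; deleted edges (9,1,at); added nodes 16; added edges (16,2,at); result: nodes: 1:pl, 2:pl, 3:pl, 6:x1, 7:x2, 8:x3, 10:m, 11:m, 14:m, 15:m, 16:m edges: (1,6,pre); (1,7,pre); (2,8,pre); (3,7,pre); (6,2,post); (8,1,post); (8,3,post); (10,3,at); (11,1,at); (14,2,at); (15,1,at); (16,2,at)
step 2: rule r1; match: 0->6, 1->1, 2->2, 3->11; deleted nodes 11; deleted edges (11,1,at); added nodes 17; added edges (17,2,at); result: nodes: 1:pl, 2:pl, 3:pl, 6:x1, 7:x2, 8:x3, 10:m, 14:m, 15:m, 16:m, 17:m edges: (1,6,pre); (1,7,pre); (2,8,pre); (3,7,pre); (6,2,post); (8,1,post); (8,3,post); (10,3,at); (14,2,at); (15,1,at); (16,2,at); (17,2,at)
final:
nodes: 1:pl, 2:pl, 3:pl, 6:x1, 7:x2, 8:x3, 10:m, 14:m, 15:m, 16:m, 17:m
edges: (1,6,pre); (1,7,pre); (2,8,pre); (3,7,pre); (6,2,post); (8,1,post); (8,3,post); (10,3,at); (14,2,at); (15,1,at); (16,2,at); (17,2,at)
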